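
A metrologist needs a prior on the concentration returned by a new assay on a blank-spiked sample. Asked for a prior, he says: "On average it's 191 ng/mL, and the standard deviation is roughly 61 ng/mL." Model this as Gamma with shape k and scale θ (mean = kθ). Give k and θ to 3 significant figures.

k ≈ 9.8, θ ≈ 19.5

For Gamma(k, scale θ): mean = kθ, variance = kθ², so CV = 1/√k.
CV = SD/mean = 61/191 = 0.3194, hence k = 1/CV² = 9.8.
Then θ = mean/k = 191/9.8 = 19.5.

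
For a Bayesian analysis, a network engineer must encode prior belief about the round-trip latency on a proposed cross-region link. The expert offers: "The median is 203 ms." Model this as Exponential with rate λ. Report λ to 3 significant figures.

λ ≈ 0.00341

Exponential median = ln 2 / λ, so λ = ln 2 / 203.0 = 0.00341.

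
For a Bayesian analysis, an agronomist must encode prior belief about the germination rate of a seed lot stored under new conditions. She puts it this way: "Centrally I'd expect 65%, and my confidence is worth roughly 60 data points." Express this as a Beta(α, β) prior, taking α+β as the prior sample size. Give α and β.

α = 39, β = 21

Under the effective-sample-size interpretation, Beta(α, β) has prior mean α/(α+β) and prior sample size α+β.
So α+β = 60 and α/(α+β) = 0.65, giving α = 0.65·60 = 39 and β = 60 − 39 = 21.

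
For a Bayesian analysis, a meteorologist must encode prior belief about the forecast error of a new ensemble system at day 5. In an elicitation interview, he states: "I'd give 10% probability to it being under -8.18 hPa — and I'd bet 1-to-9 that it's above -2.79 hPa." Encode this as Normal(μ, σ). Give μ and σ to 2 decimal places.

For Normal(μ,σ), the p-quantile is μ + z_p·σ. Here z_{0.1} = -1.282, z_{0.9} = 1.282.
So -8.18 = μ − 1.282σ and -2.79 = μ + 1.282σ.
Subtracting: σ = (-2.79 − -8.18)/(1.282 − (-1.282)) = 2.10.
Then μ = -8.18 − (-1.282)·2.10 = -5.48.

μ = -5.48, σ = 2.10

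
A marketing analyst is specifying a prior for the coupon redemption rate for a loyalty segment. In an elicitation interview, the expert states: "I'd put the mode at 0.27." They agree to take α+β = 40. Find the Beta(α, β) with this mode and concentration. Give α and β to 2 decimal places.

For α,β > 1 the Beta mode is (α−1)/(α+β−2). With α+β = 40, the mode is (α−1)/38.
Set (α−1)/38 = 0.27 → α = 1 + 0.27·38 = 11.26.
β = 40 − α = 28.74.

α = 11.26, β = 28.74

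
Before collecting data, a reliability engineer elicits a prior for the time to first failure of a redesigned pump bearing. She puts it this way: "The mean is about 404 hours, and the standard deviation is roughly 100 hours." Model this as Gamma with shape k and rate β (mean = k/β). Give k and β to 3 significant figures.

For Gamma(k, rate β): mean = k/β, variance = k/β², so CV = 1/√k.
CV = SD/mean = 100/404 = 0.2475, hence k = 1/CV² = 16.3.
Then β = k/mean = 16.3/404 = 0.0404.

k ≈ 16.3, β ≈ 0.0404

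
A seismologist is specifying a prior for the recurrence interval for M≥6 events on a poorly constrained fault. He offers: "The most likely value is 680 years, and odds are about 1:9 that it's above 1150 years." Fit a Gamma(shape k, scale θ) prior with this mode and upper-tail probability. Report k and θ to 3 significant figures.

k ≈ 7.85, θ ≈ 99.2

Gamma(k,θ) with k>1 has mode (k−1)θ, so θ = 680/(k−1).
Need P(X < 1150) = 0.9 with θ tied to k this way. Start at k = 2, θ = 680: P(X<1150) ≈ 0.504.
Too low — raise k to concentrate. Iterating converges to k ≈ 7.85.
Then θ = 680/(7.85−1) ≈ 99.2.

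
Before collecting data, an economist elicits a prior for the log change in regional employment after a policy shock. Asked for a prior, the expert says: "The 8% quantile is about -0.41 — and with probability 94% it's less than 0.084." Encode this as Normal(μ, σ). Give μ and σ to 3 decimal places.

μ = -0.175, σ = 0.167

The p-quantile of Normal(μ,σ) is μ + z_p·σ, with z_{0.08} = -1.405 and z_{0.94} = 1.555.
Eliminate σ: μ = (z₂·x₁ − z₁·x₂)/(z₂ − z₁) = (1.555·-0.41 − (-1.405)·0.084)/2.96 = -0.175.
Then σ = (x₂ − x₁)/(z₂ − z₁) = (0.084 − -0.41)/2.96 = 0.167.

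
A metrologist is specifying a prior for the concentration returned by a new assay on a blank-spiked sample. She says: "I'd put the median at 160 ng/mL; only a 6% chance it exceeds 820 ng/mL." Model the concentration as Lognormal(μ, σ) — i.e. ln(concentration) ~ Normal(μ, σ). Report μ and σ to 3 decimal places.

μ ≈ 5.075, σ ≈ 1.051

If T ~ Lognormal(μ,σ) then ln T ~ Normal(μ,σ), so the p-quantile of ln T is μ + z_p·σ.
ln(160) = 5.075 and ln(820) = 6.709; z_{0.5} = 0, z_{0.94} = 1.555.
σ = (6.709 − 5.075)/(1.555 − (0)) = 1.051.
μ = 5.075 − (0)·1.051 = 5.075.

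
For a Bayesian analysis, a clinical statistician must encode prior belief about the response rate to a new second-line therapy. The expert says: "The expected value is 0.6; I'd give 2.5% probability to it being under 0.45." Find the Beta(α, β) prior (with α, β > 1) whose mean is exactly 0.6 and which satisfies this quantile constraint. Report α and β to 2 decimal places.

With mean 0.6 fixed, write α = 0.6s, β = 0.4s where s = α+β.
Need P(θ < 0.45) = 0.025 under Beta(0.6s, 0.4s). Normal approximation: (q−m)/√(m(1−m)/s) ≈ z_{0.025} = -1.96, so s ≈ 0.6·0.4·(-1.96)²/(0.45−0.6)² = 41.0.
At s = 41.0: P(θ<0.45) ≈ 0.027. Adjusting to match 0.025 gives s ≈ 42.07.
So α = 0.6·42.07 ≈ 25.24, β = 0.4·42.07 ≈ 16.83.

α ≈ 25.24, β ≈ 16.83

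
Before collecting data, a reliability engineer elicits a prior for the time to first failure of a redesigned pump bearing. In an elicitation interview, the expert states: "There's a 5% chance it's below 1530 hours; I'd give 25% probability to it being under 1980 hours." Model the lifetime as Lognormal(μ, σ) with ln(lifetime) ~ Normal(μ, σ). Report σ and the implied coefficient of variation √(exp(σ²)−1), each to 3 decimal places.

If T ~ Lognormal(μ,σ) then ln T ~ Normal(μ,σ), so the p-quantile of ln T is μ + z_p·σ.
ln(1530) = 7.333 and ln(1980) = 7.591; z_{0.05} = -1.645, z_{0.25} = -0.6745.
σ = (7.591 − 7.333)/(-0.6745 − (-1.645)) = 0.266.
μ = 7.333 − (-1.645)·0.266 = 7.770.
CV = √(exp(σ²)−1) = √(exp(0.0706)−1) = 0.270.

σ ≈ 0.266, CV ≈ 0.270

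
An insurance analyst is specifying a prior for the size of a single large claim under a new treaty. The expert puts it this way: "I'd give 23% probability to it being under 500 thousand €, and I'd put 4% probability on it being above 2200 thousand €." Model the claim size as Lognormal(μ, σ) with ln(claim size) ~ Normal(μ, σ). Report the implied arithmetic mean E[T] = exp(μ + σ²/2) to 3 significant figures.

E[T] ≈ 926 thousand €

If T ~ Lognormal(μ,σ) then ln T ~ Normal(μ,σ), so the p-quantile of ln T is μ + z_p·σ.
ln(500) = 6.215 and ln(2200) = 7.696; z_{0.23} = -0.7388, z_{0.96} = 1.751.
σ = (7.696 − 6.215)/(1.751 − (-0.7388)) = 0.595.
μ = 6.215 − (-0.7388)·0.595 = 6.654.
E[T] = exp(μ + σ²/2) = exp(6.654 + 0.1771) = 926 thousand €.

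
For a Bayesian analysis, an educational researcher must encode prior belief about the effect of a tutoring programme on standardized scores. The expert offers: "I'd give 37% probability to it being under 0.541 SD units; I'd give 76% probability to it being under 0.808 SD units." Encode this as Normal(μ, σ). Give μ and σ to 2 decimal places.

The p-quantile of Normal(μ,σ) is μ + z_p·σ, with z_{0.37} = -0.3319 and z_{0.76} = 0.7063.
Eliminate σ: μ = (z₂·x₁ − z₁·x₂)/(z₂ − z₁) = (0.7063·0.541 − (-0.3319)·0.808)/1.038 = 0.63.
Then σ = (x₂ − x₁)/(z₂ − z₁) = (0.808 − 0.541)/1.038 = 0.26.

μ = 0.63, σ = 0.26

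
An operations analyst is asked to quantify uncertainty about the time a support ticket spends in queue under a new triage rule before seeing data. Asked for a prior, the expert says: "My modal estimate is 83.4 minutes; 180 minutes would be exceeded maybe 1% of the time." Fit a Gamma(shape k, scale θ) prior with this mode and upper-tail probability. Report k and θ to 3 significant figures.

Gamma(k,θ) with k>1 has mode (k−1)θ, so θ = 83.4/(k−1).
Need P(X < 180) = 0.99 with θ tied to k this way. Start at k = 2, θ = 83.4: P(X<180) ≈ 0.635.
Too low — raise k to concentrate. Iterating converges to k ≈ 9.18.
Then θ = 83.4/(9.18−1) ≈ 10.2.

k ≈ 9.18, θ ≈ 10.2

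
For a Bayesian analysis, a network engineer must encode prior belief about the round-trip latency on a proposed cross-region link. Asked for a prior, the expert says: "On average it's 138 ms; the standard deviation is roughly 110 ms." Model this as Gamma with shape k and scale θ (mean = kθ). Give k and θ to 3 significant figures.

k ≈ 1.57, θ ≈ 87.7

For Gamma(k, scale θ): mean = kθ, variance = kθ², so CV = 1/√k.
CV = SD/mean = 110/138 = 0.7971, hence k = 1/CV² = 1.57.
Then θ = mean/k = 138/1.57 = 87.7.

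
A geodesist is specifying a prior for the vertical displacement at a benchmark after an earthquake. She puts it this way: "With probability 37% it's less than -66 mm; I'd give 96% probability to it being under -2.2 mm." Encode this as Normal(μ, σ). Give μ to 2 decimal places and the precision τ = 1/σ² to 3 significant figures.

μ = -55.83, τ = 0.00107

For Normal(μ,σ), the p-quantile is μ + z_p·σ. Here z_{0.37} = -0.3319, z_{0.96} = 1.751.
So -66 = μ − 0.3319σ and -2.2 = μ + 1.751σ.
Subtracting: σ = (-2.2 − -66)/(1.751 − (-0.3319)) = 30.64.
Then μ = -66 − (-0.3319)·30.64 = -55.83.
Precision τ = 1/σ² = 1/30.64² = 0.00107.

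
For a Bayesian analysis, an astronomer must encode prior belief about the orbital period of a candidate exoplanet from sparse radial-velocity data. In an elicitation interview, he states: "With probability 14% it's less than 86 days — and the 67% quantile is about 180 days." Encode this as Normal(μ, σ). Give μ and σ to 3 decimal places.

μ = 152.799, σ = 61.833

For Normal(μ,σ), the p-quantile is μ + z_p·σ. Here z_{0.14} = -1.08, z_{0.67} = 0.4399.
So 86 = μ − 1.08σ and 180 = μ + 0.4399σ.
Subtracting: σ = (180 − 86)/(0.4399 − (-1.08)) = 61.833.
Then μ = 86 − (-1.08)·61.833 = 152.799.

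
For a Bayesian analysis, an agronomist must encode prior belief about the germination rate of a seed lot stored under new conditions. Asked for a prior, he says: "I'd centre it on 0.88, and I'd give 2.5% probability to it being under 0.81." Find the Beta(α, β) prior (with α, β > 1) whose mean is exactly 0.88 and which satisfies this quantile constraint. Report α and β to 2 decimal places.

With mean 0.88 fixed, write α = 0.88s, β = 0.12s where s = α+β.
Need P(θ < 0.81) = 0.025 under Beta(0.88s, 0.12s). Normal approximation: (q−m)/√(m(1−m)/s) ≈ z_{0.025} = -1.96, so s ≈ 0.88·0.12·(-1.96)²/(0.81−0.88)² = 82.8.
At s = 82.8: P(θ<0.81) ≈ 0.036. Adjusting to match 0.025 gives s ≈ 100.31.
So α = 0.88·100.31 ≈ 88.27, β = 0.12·100.31 ≈ 12.04.

α ≈ 88.27, β ≈ 12.04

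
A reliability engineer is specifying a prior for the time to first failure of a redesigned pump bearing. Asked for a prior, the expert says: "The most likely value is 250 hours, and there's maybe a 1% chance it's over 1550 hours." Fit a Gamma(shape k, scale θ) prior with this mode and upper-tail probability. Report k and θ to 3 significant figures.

Gamma(k,θ) with k>1 has mode (k−1)θ, so θ = 250/(k−1).
Need P(X < 1550) = 0.99 with θ tied to k this way. Start at k = 2, θ = 250: P(X<1550) ≈ 0.985.
Too low — raise k to concentrate. Iterating converges to k ≈ 2.1.
Then θ = 250/(2.1−1) ≈ 227.

k ≈ 2.1, θ ≈ 227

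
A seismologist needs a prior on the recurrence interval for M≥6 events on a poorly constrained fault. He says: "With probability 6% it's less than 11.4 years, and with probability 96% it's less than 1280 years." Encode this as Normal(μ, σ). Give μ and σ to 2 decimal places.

μ = 608.11, σ = 383.79

The p-quantile of Normal(μ,σ) is μ + z_p·σ, with z_{0.06} = -1.555 and z_{0.96} = 1.751.
Eliminate σ: μ = (z₂·x₁ − z₁·x₂)/(z₂ − z₁) = (1.751·11.4 − (-1.555)·1280)/3.305 = 608.11.
Then σ = (x₂ − x₁)/(z₂ − z₁) = (1280 − 11.4)/3.305 = 383.79.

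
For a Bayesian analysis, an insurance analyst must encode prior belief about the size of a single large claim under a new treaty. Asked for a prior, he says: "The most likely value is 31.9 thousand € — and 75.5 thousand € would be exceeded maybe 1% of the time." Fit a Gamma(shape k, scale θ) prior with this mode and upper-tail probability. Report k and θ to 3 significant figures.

Gamma(k,θ) with k>1 has mode (k−1)θ, so θ = 31.9/(k−1).
Need P(X < 75.5) = 0.99 with θ tied to k this way. Start at k = 2, θ = 31.9: P(X<75.5) ≈ 0.684.
Too low — raise k to concentrate. Iterating converges to k ≈ 7.4.
Then θ = 31.9/(7.4−1) ≈ 4.99.

k ≈ 7.4, θ ≈ 4.99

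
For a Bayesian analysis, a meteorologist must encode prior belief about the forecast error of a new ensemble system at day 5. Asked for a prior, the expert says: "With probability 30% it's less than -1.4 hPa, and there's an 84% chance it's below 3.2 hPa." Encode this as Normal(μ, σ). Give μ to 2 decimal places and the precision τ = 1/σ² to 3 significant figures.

μ = 0.19, τ = 0.109

For Normal(μ,σ), the p-quantile is μ + z_p·σ. Here z_{0.3} = -0.5244, z_{0.84} = 0.9945.
So -1.4 = μ − 0.5244σ and 3.2 = μ + 0.9945σ.
Subtracting: σ = (3.2 − -1.4)/(0.9945 − (-0.5244)) = 3.03.
Then μ = -1.4 − (-0.5244)·3.03 = 0.19.
Precision τ = 1/σ² = 1/3.029² = 0.109.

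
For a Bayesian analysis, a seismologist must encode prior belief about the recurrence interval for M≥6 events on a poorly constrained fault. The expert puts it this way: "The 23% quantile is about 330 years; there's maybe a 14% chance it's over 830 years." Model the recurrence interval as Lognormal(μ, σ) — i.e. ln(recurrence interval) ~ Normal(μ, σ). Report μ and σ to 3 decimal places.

If T ~ Lognormal(μ,σ) then ln T ~ Normal(μ,σ), so the p-quantile of ln T is μ + z_p·σ.
ln(330) = 5.799 and ln(830) = 6.721; z_{0.23} = -0.7388, z_{0.86} = 1.08.
σ = (6.721 − 5.799)/(1.08 − (-0.7388)) = 0.507.
μ = 5.799 − (-0.7388)·0.507 = 6.174.

μ ≈ 6.174, σ ≈ 0.507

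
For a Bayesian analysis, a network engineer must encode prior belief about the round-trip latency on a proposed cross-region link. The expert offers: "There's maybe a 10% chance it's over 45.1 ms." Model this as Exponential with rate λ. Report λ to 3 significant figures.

λ ≈ 0.0511

P(T > 45.1) = e^(−λ·45.1) = 0.1, so λ = −ln(0.1)/45.1 = 0.0511.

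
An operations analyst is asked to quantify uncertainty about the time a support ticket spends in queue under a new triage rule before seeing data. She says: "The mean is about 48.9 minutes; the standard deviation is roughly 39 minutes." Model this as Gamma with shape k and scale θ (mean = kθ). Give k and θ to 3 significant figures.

k ≈ 1.57, θ ≈ 31.1

For Gamma(k, scale θ): mean = kθ, variance = kθ², so CV = 1/√k.
CV = SD/mean = 39/48.9 = 0.7975, hence k = 1/CV² = 1.57.
Then θ = mean/k = 48.9/1.57 = 31.1.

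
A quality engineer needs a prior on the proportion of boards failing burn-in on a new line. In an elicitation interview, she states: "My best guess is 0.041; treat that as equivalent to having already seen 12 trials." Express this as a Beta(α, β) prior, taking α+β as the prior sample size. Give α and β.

α = 0.492, β = 11.508

Under the effective-sample-size interpretation, Beta(α, β) has prior mean α/(α+β) and prior sample size α+β.
So α+β = 12 and α/(α+β) = 0.041, giving α = 0.041·12 = 0.492 and β = 12 − 0.492 = 11.508.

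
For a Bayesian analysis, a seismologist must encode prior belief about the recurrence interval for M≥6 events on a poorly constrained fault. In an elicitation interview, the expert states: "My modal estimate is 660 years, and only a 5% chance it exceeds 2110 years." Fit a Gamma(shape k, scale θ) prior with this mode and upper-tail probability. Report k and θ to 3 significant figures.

Gamma(k,θ) with k>1 has mode (k−1)θ, so θ = 660/(k−1).
Need P(X < 2110) = 0.95 with θ tied to k this way. Start at k = 2, θ = 660: P(X<2110) ≈ 0.828.
Too low — raise k to concentrate. Iterating converges to k ≈ 2.94.
Then θ = 660/(2.94−1) ≈ 340.

k ≈ 2.94, θ ≈ 340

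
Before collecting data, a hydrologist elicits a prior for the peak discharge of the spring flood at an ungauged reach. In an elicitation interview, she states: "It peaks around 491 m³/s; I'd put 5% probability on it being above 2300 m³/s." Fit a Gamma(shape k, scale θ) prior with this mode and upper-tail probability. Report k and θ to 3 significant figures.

k ≈ 2.02, θ ≈ 482

Gamma(k,θ) with k>1 has mode (k−1)θ, so θ = 491/(k−1).
Need P(X < 2300) = 0.95 with θ tied to k this way. Start at k = 2, θ = 491: P(X<2300) ≈ 0.947.
Too low — raise k to concentrate. Iterating converges to k ≈ 2.02.
Then θ = 491/(2.02−1) ≈ 482.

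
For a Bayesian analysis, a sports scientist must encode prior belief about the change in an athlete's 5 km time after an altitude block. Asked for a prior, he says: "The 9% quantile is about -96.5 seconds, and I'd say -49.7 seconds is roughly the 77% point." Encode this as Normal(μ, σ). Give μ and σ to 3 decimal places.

The p-quantile of Normal(μ,σ) is μ + z_p·σ, with z_{0.09} = -1.341 and z_{0.77} = 0.7388.
Eliminate σ: μ = (z₂·x₁ − z₁·x₂)/(z₂ − z₁) = (0.7388·-96.5 − (-1.341)·-49.7)/2.08 = -66.327.
Then σ = (x₂ − x₁)/(z₂ − z₁) = (-49.7 − -96.5)/2.08 = 22.504.

μ = -66.327, σ = 22.504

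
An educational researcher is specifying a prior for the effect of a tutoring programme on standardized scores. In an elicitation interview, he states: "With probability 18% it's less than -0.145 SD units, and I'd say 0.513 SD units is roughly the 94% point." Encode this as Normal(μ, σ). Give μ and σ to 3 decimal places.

μ = 0.099, σ = 0.266

The p-quantile of Normal(μ,σ) is μ + z_p·σ, with z_{0.18} = -0.9154 and z_{0.94} = 1.555.
Eliminate σ: μ = (z₂·x₁ − z₁·x₂)/(z₂ − z₁) = (1.555·-0.145 − (-0.9154)·0.513)/2.47 = 0.099.
Then σ = (x₂ − x₁)/(z₂ − z₁) = (0.513 − -0.145)/2.47 = 0.266.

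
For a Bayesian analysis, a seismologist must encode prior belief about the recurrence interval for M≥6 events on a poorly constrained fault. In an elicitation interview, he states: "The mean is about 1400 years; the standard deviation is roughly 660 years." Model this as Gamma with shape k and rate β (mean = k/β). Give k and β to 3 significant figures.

k ≈ 4.5, β ≈ 0.00321

For Gamma(k, rate β): mean = k/β, variance = k/β², so CV = 1/√k.
CV = SD/mean = 660/1400 = 0.4714, hence k = 1/CV² = 4.5.
Then β = k/mean = 4.5/1400 = 0.00321.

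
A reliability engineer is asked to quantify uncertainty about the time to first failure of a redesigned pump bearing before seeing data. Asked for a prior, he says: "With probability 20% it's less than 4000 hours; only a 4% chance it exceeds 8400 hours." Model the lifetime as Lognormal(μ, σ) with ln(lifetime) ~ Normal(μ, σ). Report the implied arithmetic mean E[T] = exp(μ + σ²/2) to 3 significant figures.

If T ~ Lognormal(μ,σ) then ln T ~ Normal(μ,σ), so the p-quantile of ln T is μ + z_p·σ.
ln(4000) = 8.294 and ln(8400) = 9.036; z_{0.2} = -0.8416, z_{0.96} = 1.751.
σ = (9.036 − 8.294)/(1.751 − (-0.8416)) = 0.286.
μ = 8.294 − (-0.8416)·0.286 = 8.535.
E[T] = exp(μ + σ²/2) = exp(8.535 + 0.0410) = 5300 hours.

E[T] ≈ 5300 hours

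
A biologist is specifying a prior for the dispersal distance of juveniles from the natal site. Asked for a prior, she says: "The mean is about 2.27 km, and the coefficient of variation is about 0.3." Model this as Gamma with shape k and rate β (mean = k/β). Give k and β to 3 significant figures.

For Gamma(k, rate β): mean = k/β, variance = k/β², so CV = 1/√k.
CV = 0.3, hence k = 1/CV² = 11.1.
Then β = k/mean = 11.1/2.27 = 4.89.

k ≈ 11.1, β ≈ 4.89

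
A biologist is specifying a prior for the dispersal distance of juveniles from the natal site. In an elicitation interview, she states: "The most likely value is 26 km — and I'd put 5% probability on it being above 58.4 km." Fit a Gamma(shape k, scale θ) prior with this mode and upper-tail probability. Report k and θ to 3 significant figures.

k ≈ 5.19, θ ≈ 6.2

Gamma(k,θ) with k>1 has mode (k−1)θ, so θ = 26/(k−1).
Need P(X < 58.4) = 0.95 with θ tied to k this way. Start at k = 2, θ = 26: P(X<58.4) ≈ 0.657.
Too low — raise k to concentrate. Iterating converges to k ≈ 5.19.
Then θ = 26/(5.19−1) ≈ 6.2.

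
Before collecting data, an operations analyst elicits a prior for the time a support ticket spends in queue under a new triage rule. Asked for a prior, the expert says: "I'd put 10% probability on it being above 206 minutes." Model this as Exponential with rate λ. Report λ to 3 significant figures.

λ ≈ 0.0112

P(T > 206.0) = e^(−λ·206.0) = 0.1, so λ = −ln(0.1)/206.0 = 0.0112.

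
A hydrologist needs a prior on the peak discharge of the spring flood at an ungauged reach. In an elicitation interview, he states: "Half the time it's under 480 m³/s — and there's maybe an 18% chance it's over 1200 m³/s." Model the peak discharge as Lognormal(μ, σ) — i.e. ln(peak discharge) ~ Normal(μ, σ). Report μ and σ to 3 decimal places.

If T ~ Lognormal(μ,σ) then ln T ~ Normal(μ,σ), so the p-quantile of ln T is μ + z_p·σ.
ln(480) = 6.174 and ln(1200) = 7.09; z_{0.5} = 0, z_{0.82} = 0.9154.
σ = (7.09 − 6.174)/(0.9154 − (0)) = 1.001.
μ = 6.174 − (0)·1.001 = 6.174.

μ ≈ 6.174, σ ≈ 1.001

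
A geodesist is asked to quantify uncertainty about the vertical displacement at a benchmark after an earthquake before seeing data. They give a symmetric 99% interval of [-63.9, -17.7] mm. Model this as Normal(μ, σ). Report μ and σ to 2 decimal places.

A symmetric 99% interval runs μ ± z·σ with z = 2.576.
Half-width = 23.1, so σ = 23.1/2.576 = 8.97.
μ is the interval midpoint, -40.80.

μ = -40.80, σ = 8.97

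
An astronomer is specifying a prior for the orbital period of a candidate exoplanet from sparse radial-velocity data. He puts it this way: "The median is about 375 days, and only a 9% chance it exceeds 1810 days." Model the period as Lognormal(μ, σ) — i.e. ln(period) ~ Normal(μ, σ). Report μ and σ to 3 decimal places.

μ ≈ 5.927, σ ≈ 1.174

If T ~ Lognormal(μ,σ) then ln T ~ Normal(μ,σ), so the p-quantile of ln T is μ + z_p·σ.
ln(375) = 5.927 and ln(1810) = 7.501; z_{0.5} = 0, z_{0.91} = 1.341.
σ = (7.501 − 5.927)/(1.341 − (0)) = 1.174.
μ = 5.927 − (0)·1.174 = 5.927.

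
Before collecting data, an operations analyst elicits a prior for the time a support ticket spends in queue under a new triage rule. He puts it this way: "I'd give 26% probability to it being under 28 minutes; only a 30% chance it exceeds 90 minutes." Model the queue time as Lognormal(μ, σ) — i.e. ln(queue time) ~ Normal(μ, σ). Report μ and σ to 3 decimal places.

μ ≈ 3.975, σ ≈ 1.000

If T ~ Lognormal(μ,σ) then ln T ~ Normal(μ,σ), so the p-quantile of ln T is μ + z_p·σ.
ln(28) = 3.332 and ln(90) = 4.5; z_{0.26} = -0.6433, z_{0.7} = 0.5244.
σ = (4.5 − 3.332)/(0.5244 − (-0.6433)) = 1.000.
μ = 3.332 − (-0.6433)·1.000 = 3.975.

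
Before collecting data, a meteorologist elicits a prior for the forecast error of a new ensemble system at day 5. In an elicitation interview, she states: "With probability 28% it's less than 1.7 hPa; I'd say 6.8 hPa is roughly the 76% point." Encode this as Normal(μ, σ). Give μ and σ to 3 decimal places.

μ = 4.006, σ = 3.956

The p-quantile of Normal(μ,σ) is μ + z_p·σ, with z_{0.28} = -0.5828 and z_{0.76} = 0.7063.
Eliminate σ: μ = (z₂·x₁ − z₁·x₂)/(z₂ − z₁) = (0.7063·1.7 − (-0.5828)·6.8)/1.289 = 4.006.
Then σ = (x₂ − x₁)/(z₂ − z₁) = (6.8 − 1.7)/1.289 = 3.956.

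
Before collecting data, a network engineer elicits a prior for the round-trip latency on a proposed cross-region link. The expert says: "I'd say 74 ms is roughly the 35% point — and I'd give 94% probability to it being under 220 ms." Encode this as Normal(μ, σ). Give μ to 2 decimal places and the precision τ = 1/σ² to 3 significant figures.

μ = 103.00, τ = 0.000177

For Normal(μ,σ), the p-quantile is μ + z_p·σ. Here z_{0.35} = -0.3853, z_{0.94} = 1.555.
So 74 = μ − 0.3853σ and 220 = μ + 1.555σ.
Subtracting: σ = (220 − 74)/(1.555 − (-0.3853)) = 75.25.
Then μ = 74 − (-0.3853)·75.25 = 103.00.
Precision τ = 1/σ² = 1/75.25² = 0.000177.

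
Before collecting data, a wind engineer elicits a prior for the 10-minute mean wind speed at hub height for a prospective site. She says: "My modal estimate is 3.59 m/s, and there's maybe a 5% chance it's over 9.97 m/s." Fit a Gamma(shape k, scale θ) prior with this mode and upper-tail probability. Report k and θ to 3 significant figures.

k ≈ 3.57, θ ≈ 1.4

Gamma(k,θ) with k>1 has mode (k−1)θ, so θ = 3.59/(k−1).
Need P(X < 9.97) = 0.95 with θ tied to k this way. Start at k = 2, θ = 3.59: P(X<9.97) ≈ 0.765.
Too low — raise k to concentrate. Iterating converges to k ≈ 3.57.
Then θ = 3.59/(3.57−1) ≈ 1.4.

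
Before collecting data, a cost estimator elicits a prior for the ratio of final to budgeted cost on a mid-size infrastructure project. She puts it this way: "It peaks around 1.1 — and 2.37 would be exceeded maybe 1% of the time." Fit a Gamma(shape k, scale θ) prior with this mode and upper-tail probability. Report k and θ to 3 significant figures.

k ≈ 9.22, θ ≈ 0.134

Gamma(k,θ) with k>1 has mode (k−1)θ, so θ = 1.1/(k−1).
Need P(X < 2.37) = 0.99 with θ tied to k this way. Start at k = 2, θ = 1.1: P(X<2.37) ≈ 0.634.
Too low — raise k to concentrate. Iterating converges to k ≈ 9.22.
Then θ = 1.1/(9.22−1) ≈ 0.134.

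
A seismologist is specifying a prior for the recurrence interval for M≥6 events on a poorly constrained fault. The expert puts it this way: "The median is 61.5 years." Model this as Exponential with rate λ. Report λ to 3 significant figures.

Exponential median = ln 2 / λ, so λ = ln 2 / 61.5 = 0.0113.

λ ≈ 0.0113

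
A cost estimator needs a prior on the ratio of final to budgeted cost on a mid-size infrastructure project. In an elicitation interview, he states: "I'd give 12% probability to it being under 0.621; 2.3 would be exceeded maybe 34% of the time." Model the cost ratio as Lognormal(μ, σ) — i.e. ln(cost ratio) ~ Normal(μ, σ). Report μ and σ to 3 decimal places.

If T ~ Lognormal(μ,σ) then ln T ~ Normal(μ,σ), so the p-quantile of ln T is μ + z_p·σ.
ln(0.621) = -0.4764 and ln(2.3) = 0.8329; z_{0.12} = -1.175, z_{0.66} = 0.4125.
σ = (0.8329 − -0.4764)/(0.4125 − (-1.175)) = 0.825.
μ = -0.4764 − (-1.175)·0.825 = 0.493.

μ ≈ 0.493, σ ≈ 0.825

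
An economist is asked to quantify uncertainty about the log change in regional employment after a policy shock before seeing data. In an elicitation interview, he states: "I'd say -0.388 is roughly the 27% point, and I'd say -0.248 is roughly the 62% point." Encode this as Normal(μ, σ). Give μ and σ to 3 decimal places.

For Normal(μ,σ), the p-quantile is μ + z_p·σ. Here z_{0.27} = -0.6128, z_{0.62} = 0.3055.
So -0.388 = μ − 0.6128σ and -0.248 = μ + 0.3055σ.
Subtracting: σ = (-0.248 − -0.388)/(0.3055 − (-0.6128)) = 0.152.
Then μ = -0.388 − (-0.6128)·0.152 = -0.295.

μ = -0.295, σ = 0.152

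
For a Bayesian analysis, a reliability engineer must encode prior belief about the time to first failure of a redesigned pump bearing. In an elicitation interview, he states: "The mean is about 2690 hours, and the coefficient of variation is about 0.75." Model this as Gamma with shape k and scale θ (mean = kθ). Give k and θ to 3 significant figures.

For Gamma(k, scale θ): mean = kθ, variance = kθ², so CV = 1/√k.
CV = 0.75, hence k = 1/CV² = 1.78.
Then θ = mean/k = 2690/1.78 = 1510.

k ≈ 1.78, θ ≈ 1510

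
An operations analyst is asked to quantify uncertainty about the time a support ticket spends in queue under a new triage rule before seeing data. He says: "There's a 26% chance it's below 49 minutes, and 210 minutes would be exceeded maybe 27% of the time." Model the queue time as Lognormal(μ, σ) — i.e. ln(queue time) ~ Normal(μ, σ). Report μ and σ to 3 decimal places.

μ ≈ 4.637, σ ≈ 1.159

If T ~ Lognormal(μ,σ) then ln T ~ Normal(μ,σ), so the p-quantile of ln T is μ + z_p·σ.
ln(49) = 3.892 and ln(210) = 5.347; z_{0.26} = -0.6433, z_{0.73} = 0.6128.
σ = (5.347 − 3.892)/(0.6128 − (-0.6433)) = 1.159.
μ = 3.892 − (-0.6433)·1.159 = 4.637.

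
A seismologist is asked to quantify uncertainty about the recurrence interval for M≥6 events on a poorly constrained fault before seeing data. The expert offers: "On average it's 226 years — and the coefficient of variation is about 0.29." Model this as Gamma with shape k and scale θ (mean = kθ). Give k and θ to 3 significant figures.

k ≈ 11.9, θ ≈ 19

For Gamma(k, scale θ): mean = kθ, variance = kθ², so CV = 1/√k.
CV = 0.29, hence k = 1/CV² = 11.9.
Then θ = mean/k = 226/11.9 = 19.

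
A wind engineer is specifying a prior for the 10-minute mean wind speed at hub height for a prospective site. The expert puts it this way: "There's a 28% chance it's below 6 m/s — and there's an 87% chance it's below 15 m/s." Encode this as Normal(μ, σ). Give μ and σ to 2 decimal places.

The p-quantile of Normal(μ,σ) is μ + z_p·σ, with z_{0.28} = -0.5828 and z_{0.87} = 1.126.
Eliminate σ: μ = (z₂·x₁ − z₁·x₂)/(z₂ − z₁) = (1.126·6 − (-0.5828)·15)/1.709 = 9.07.
Then σ = (x₂ − x₁)/(z₂ − z₁) = (15 − 6)/1.709 = 5.27.

μ = 9.07, σ = 5.27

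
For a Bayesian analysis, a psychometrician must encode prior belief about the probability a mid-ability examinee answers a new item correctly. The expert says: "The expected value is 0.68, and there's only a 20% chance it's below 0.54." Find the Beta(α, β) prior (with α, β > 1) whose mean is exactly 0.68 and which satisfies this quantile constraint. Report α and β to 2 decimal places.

With mean 0.68 fixed, write α = 0.68s, β = 0.32s where s = α+β.
Need P(θ < 0.54) = 0.2 under Beta(0.68s, 0.32s). Normal approximation: (q−m)/√(m(1−m)/s) ≈ z_{0.2} = -0.842, so s ≈ 0.68·0.32·(-0.842)²/(0.54−0.68)² = 7.9.
At s = 7.9: P(θ<0.54) ≈ 0.193. Adjusting to match 0.2 gives s ≈ 7.35.
So α = 0.68·7.35 ≈ 5.00, β = 0.32·7.35 ≈ 2.35.

α ≈ 5.00, β ≈ 2.35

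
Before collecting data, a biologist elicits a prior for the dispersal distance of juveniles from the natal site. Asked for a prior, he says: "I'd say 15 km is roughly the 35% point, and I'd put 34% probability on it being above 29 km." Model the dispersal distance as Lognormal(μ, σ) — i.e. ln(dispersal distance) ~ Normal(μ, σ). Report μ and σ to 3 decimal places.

μ ≈ 3.026, σ ≈ 0.826

If T ~ Lognormal(μ,σ) then ln T ~ Normal(μ,σ), so the p-quantile of ln T is μ + z_p·σ.
ln(15) = 2.708 and ln(29) = 3.367; z_{0.35} = -0.3853, z_{0.66} = 0.4125.
σ = (3.367 − 2.708)/(0.4125 − (-0.3853)) = 0.826.
μ = 2.708 − (-0.3853)·0.826 = 3.026.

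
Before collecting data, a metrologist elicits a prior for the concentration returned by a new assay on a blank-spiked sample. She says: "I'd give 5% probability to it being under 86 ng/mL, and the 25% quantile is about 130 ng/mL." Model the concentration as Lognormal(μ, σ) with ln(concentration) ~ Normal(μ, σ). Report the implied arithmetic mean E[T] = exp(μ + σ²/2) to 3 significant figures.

E[T] ≈ 190 ng/mL

If T ~ Lognormal(μ,σ) then ln T ~ Normal(μ,σ), so the p-quantile of ln T is μ + z_p·σ.
ln(86) = 4.454 and ln(130) = 4.868; z_{0.05} = -1.645, z_{0.25} = -0.6745.
σ = (4.868 − 4.454)/(-0.6745 − (-1.645)) = 0.426.
μ = 4.454 − (-1.645)·0.426 = 5.155.
E[T] = exp(μ + σ²/2) = exp(5.155 + 0.0907) = 190 ng/mL.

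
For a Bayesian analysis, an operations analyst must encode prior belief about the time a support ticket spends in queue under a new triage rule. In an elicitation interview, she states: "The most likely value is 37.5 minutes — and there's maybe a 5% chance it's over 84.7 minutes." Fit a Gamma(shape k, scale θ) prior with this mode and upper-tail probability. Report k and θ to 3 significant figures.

k ≈ 5.13, θ ≈ 9.07

Gamma(k,θ) with k>1 has mode (k−1)θ, so θ = 37.5/(k−1).
Need P(X < 84.7) = 0.95 with θ tied to k this way. Start at k = 2, θ = 37.5: P(X<84.7) ≈ 0.660.
Too low — raise k to concentrate. Iterating converges to k ≈ 5.13.
Then θ = 37.5/(5.13−1) ≈ 9.07.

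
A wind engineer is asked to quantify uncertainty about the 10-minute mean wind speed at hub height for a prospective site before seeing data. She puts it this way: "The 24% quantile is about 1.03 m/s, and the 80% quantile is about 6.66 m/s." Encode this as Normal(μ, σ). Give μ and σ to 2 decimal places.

The p-quantile of Normal(μ,σ) is μ + z_p·σ, with z_{0.24} = -0.7063 and z_{0.8} = 0.8416.
Eliminate σ: μ = (z₂·x₁ − z₁·x₂)/(z₂ − z₁) = (0.8416·1.03 − (-0.7063)·6.66)/1.548 = 3.60.
Then σ = (x₂ − x₁)/(z₂ − z₁) = (6.66 − 1.03)/1.548 = 3.64.

μ = 3.60, σ = 3.64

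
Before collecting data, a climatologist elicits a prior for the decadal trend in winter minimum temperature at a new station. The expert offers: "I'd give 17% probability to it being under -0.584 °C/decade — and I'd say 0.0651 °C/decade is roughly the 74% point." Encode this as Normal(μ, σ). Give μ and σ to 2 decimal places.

μ = -0.20, σ = 0.41

The p-quantile of Normal(μ,σ) is μ + z_p·σ, with z_{0.17} = -0.9542 and z_{0.74} = 0.6433.
Eliminate σ: μ = (z₂·x₁ − z₁·x₂)/(z₂ − z₁) = (0.6433·-0.584 − (-0.9542)·0.0651)/1.598 = -0.20.
Then σ = (x₂ − x₁)/(z₂ − z₁) = (0.0651 − -0.584)/1.598 = 0.41.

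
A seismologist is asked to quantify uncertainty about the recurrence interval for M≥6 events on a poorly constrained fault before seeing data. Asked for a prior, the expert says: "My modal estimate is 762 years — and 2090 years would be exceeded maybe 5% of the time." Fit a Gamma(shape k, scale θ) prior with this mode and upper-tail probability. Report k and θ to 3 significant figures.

Gamma(k,θ) with k>1 has mode (k−1)θ, so θ = 762/(k−1).
Need P(X < 2090) = 0.95 with θ tied to k this way. Start at k = 2, θ = 762: P(X<2090) ≈ 0.759.
Too low — raise k to concentrate. Iterating converges to k ≈ 3.64.
Then θ = 762/(3.64−1) ≈ 289.

k ≈ 3.64, θ ≈ 289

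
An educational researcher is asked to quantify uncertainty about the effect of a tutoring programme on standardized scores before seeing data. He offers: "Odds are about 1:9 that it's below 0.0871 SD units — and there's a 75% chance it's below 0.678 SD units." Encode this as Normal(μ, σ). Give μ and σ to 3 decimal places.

For Normal(μ,σ), the p-quantile is μ + z_p·σ. Here z_{0.1} = -1.282, z_{0.75} = 0.6745.
So 0.0871 = μ − 1.282σ and 0.678 = μ + 0.6745σ.
Subtracting: σ = (0.678 − 0.0871)/(0.6745 − (-1.282)) = 0.302.
Then μ = 0.0871 − (-1.282)·0.302 = 0.474.

μ = 0.474, σ = 0.302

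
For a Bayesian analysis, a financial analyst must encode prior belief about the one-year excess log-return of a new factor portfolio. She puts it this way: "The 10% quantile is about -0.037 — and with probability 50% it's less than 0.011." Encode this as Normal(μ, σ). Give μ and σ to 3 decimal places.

The p-quantile of Normal(μ,σ) is μ + z_p·σ, with z_{0.1} = -1.282 and z_{0.5} = 0.
Eliminate σ: μ = (z₂·x₁ − z₁·x₂)/(z₂ − z₁) = (0·-0.037 − (-1.282)·0.011)/1.282 = 0.011.
Then σ = (x₂ − x₁)/(z₂ − z₁) = (0.011 − -0.037)/1.282 = 0.037.

μ = 0.011, σ = 0.037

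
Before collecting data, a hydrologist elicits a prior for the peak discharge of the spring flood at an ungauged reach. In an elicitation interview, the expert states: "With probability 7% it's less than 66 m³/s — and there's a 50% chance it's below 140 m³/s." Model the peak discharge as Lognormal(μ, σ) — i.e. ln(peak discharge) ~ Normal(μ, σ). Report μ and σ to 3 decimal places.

μ ≈ 4.942, σ ≈ 0.510

If T ~ Lognormal(μ,σ) then ln T ~ Normal(μ,σ), so the p-quantile of ln T is μ + z_p·σ.
ln(66) = 4.19 and ln(140) = 4.942; z_{0.07} = -1.476, z_{0.5} = 0.
σ = (4.942 − 4.19)/(0 − (-1.476)) = 0.510.
μ = 4.19 − (-1.476)·0.510 = 4.942.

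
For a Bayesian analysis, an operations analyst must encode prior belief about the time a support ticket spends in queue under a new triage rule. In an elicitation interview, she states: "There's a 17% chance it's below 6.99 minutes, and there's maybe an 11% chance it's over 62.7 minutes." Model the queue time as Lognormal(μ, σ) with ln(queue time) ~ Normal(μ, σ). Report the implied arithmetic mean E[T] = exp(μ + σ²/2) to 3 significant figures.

If T ~ Lognormal(μ,σ) then ln T ~ Normal(μ,σ), so the p-quantile of ln T is μ + z_p·σ.
ln(6.99) = 1.944 and ln(62.7) = 4.138; z_{0.17} = -0.9542, z_{0.89} = 1.227.
σ = (4.138 − 1.944)/(1.227 − (-0.9542)) = 1.006.
μ = 1.944 − (-0.9542)·1.006 = 2.904.
E[T] = exp(μ + σ²/2) = exp(2.904 + 0.5061) = 30.3 minutes.

E[T] ≈ 30.3 minutes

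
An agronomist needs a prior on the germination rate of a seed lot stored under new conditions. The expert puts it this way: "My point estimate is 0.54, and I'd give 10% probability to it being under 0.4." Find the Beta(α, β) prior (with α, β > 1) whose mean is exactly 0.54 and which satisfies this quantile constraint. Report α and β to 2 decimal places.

With mean 0.54 fixed, write α = 0.54s, β = 0.46s where s = α+β.
Need P(θ < 0.4) = 0.1 under Beta(0.54s, 0.46s). Normal approximation: (q−m)/√(m(1−m)/s) ≈ z_{0.1} = -1.28, so s ≈ 0.54·0.46·(-1.28)²/(0.4−0.54)² = 20.8.
At s = 20.8: P(θ<0.4) ≈ 0.100. Adjusting to match 0.1 gives s ≈ 20.73.
So α = 0.54·20.73 ≈ 11.19, β = 0.46·20.73 ≈ 9.54.

α ≈ 11.19, β ≈ 9.54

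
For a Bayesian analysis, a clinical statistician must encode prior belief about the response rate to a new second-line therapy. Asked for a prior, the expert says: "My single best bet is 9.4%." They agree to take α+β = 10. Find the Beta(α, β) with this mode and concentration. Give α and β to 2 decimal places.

α = 1.75, β = 8.25

For α,β > 1 the Beta mode is (α−1)/(α+β−2). With α+β = 10, the mode is (α−1)/8.
Set (α−1)/8 = 0.094 → α = 1 + 0.094·8 = 1.75.
β = 10 − α = 8.25.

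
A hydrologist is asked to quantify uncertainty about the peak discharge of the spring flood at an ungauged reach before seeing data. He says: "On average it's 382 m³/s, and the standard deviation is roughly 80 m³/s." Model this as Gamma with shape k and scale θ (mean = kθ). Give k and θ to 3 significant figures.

For Gamma(k, scale θ): mean = kθ, variance = kθ², so CV = 1/√k.
CV = SD/mean = 80/382 = 0.2094, hence k = 1/CV² = 22.8.
Then θ = mean/k = 382/22.8 = 16.8.

k ≈ 22.8, θ ≈ 16.8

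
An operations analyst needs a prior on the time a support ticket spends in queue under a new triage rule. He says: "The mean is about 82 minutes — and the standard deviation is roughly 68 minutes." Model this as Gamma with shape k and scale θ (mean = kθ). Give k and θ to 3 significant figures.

For Gamma(k, scale θ): mean = kθ, variance = kθ², so CV = 1/√k.
CV = SD/mean = 68/82 = 0.8293, hence k = 1/CV² = 1.45.
Then θ = mean/k = 82/1.45 = 56.4.

k ≈ 1.45, θ ≈ 56.4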